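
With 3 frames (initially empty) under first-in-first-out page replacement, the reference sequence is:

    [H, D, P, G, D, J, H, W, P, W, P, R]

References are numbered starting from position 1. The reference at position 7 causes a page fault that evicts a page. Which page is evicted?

P

pos 1: H: miss, frames (H)
pos 2: D: miss, frames (H D)
pos 3: P: miss, frames (H D P)
pos 4: G: miss, evict H, frames (D P G)
pos 5: D: hit
pos 6: J: miss, evict D, frames (P G J)
pos 7: H: miss, evict P, frames (G J H)
At position 7, page P is evicted.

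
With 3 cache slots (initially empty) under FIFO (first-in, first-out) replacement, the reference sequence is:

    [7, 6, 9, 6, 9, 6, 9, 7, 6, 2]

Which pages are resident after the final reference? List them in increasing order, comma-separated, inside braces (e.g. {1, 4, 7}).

{2, 6, 9}

7 -> miss, frames [7]
6 -> miss, frames [7, 6]
9 -> miss, frames [7, 6, 9]
6 -> hit
9 -> hit
6 -> hit
9 -> hit
7 -> hit
6 -> hit
2 -> miss, evict 7, frames [6, 9, 2]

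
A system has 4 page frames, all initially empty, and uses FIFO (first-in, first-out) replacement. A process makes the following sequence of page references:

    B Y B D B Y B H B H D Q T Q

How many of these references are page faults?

B → miss, frames (B)
Y → miss, frames (B Y)
B → hit
D → miss, frames (B Y D)
B → hit
Y → hit
B → hit
H → miss, frames (B Y D H)
B → hit
H → hit
D → hit
Q → miss, evict B, frames (Y D H Q)
T → miss, evict Y, frames (D H Q T)
Q → hit
Page faults: 6.

6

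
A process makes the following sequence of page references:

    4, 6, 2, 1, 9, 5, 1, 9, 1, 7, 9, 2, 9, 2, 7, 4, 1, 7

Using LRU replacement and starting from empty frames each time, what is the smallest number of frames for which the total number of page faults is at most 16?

2

f=1: 18 faults
f=2: 15 faults
f=3: 10 faults
f=4: 10 faults
f=5: 8 faults
f=6: 8 faults
f=7: 7 faults
Smallest f with faults ≤ 16 is 2.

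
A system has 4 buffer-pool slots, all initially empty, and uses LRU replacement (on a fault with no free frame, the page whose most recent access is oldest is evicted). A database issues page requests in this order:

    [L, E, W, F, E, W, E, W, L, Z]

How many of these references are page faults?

5

L → miss, frames [L]
E → miss, frames [L, E]
W → miss, frames [L, E, W]
F → miss, frames [L, E, W, F]
E → hit
W → hit
E → hit
W → hit
L → hit
Z → miss, evict F, frames [E, W, L, Z]
Page faults: 5.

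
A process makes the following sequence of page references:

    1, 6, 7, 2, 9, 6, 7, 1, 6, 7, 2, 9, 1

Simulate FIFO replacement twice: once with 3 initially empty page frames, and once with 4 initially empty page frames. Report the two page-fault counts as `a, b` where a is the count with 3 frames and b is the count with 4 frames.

10, 11

3 frames: F F F F F F F F . . F F . → 10 faults.
4 frames: F F F F F . . F F F F F F → 11 faults.
11 > 10: adding a frame increased faults — Belady's anomaly.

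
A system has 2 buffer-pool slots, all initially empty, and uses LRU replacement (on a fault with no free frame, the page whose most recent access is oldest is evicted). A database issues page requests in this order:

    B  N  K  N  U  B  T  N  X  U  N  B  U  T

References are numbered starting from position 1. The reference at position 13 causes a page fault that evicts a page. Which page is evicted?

pos 1: B: fault, frames (B)
pos 2: N: fault, frames (B N)
pos 3: K: fault, evict B, frames (N K)
pos 4: N: hit
pos 5: U: fault, evict K, frames (N U)
pos 6: B: fault, evict N, frames (U B)
pos 7: T: fault, evict U, frames (B T)
pos 8: N: fault, evict B, frames (T N)
pos 9: X: fault, evict T, frames (N X)
pos 10: U: fault, evict N, frames (X U)
pos 11: N: fault, evict X, frames (U N)
pos 12: B: fault, evict U, frames (N B)
pos 13: U: fault, evict N, frames (B U)
At position 13, page N is evicted.

N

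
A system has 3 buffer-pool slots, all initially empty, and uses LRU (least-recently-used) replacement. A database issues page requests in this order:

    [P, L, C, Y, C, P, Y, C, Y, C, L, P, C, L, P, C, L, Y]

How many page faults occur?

P -> fault, frames (P)
L -> fault, frames (P L)
C -> fault, frames (P L C)
Y -> fault, evict P, frames (L C Y)
C -> hit
P -> fault, evict L, frames (Y C P)
Y -> hit
C -> hit
Y -> hit
C -> hit
L -> fault, evict P, frames (Y C L)
P -> fault, evict Y, frames (C L P)
C -> hit
L -> hit
P -> hit
C -> hit
L -> hit
Y -> fault, evict P, frames (C L Y)
Page faults: 8.

8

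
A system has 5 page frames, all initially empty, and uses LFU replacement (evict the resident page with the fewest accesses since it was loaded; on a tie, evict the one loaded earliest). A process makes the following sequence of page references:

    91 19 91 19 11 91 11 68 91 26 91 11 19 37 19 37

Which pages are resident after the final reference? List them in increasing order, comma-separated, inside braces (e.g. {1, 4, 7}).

{11, 19, 26, 37, 91}

91: miss, frames (91)
19: miss, frames (91 19)
91: hit
19: hit
11: miss, frames (91 19 11)
91: hit
11: hit
68: miss, frames (91 19 11 68)
91: hit
26: miss, frames (91 19 11 68 26)
91: hit
11: hit
19: hit
37: miss, evict 68, frames (91 19 11 26 37)
19: hit
37: hit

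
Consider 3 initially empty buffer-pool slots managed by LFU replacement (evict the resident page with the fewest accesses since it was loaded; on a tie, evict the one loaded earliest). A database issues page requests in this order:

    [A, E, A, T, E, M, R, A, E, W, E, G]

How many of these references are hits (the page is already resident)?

A -> miss, frames {A}
E -> miss, frames {A,E}
A -> hit
T -> miss, frames {A,E,T}
E -> hit
M -> miss, evict T, frames {A,E,M}
R -> miss, evict M, frames {A,E,R}
A -> hit
E -> hit
W -> miss, evict R, frames {A,E,W}
E -> hit
G -> miss, evict W, frames {A,E,G}
Hits: 5.

5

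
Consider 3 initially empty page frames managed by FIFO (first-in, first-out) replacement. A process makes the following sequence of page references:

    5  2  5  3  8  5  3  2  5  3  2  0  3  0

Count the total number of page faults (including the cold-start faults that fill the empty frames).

8

5 → fault, frames [5]
2 → fault, frames [5, 2]
5 → hit
3 → fault, frames [5, 2, 3]
8 → fault, evict 5, frames [2, 3, 8]
5 → fault, evict 2, frames [3, 8, 5]
3 → hit
2 → fault, evict 3, frames [8, 5, 2]
5 → hit
3 → fault, evict 8, frames [5, 2, 3]
2 → hit
0 → fault, evict 5, frames [2, 3, 0]
3 → hit
0 → hit
Page faults: 8.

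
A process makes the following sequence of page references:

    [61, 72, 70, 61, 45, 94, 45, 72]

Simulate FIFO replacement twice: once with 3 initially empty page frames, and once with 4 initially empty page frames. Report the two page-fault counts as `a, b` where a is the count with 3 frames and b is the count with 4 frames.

3 frames: F F F . F F . F → 6 faults.
4 frames: F F F . F F . . → 5 faults.
5 < 6: adding a frame reduced faults, as is typical.

6, 5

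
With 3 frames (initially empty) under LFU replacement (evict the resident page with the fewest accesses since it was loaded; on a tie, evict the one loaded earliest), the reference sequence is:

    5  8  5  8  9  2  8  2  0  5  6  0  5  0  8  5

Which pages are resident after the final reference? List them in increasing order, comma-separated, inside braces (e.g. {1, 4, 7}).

{2, 5, 8}

5 → miss, frames (5)
8 → miss, frames (5 8)
5 → hit
8 → hit
9 → miss, frames (5 8 9)
2 → miss, evict 9, frames (5 8 2)
8 → hit
2 → hit
0 → miss, evict 5, frames (8 2 0)
5 → miss, evict 0, frames (8 2 5)
6 → miss, evict 5, frames (8 2 6)
0 → miss, evict 6, frames (8 2 0)
5 → miss, evict 0, frames (8 2 5)
0 → miss, evict 5, frames (8 2 0)
8 → hit
5 → miss, evict 0, frames (8 2 5)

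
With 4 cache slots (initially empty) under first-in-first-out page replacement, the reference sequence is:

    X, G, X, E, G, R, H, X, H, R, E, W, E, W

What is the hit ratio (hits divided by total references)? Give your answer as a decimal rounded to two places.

X → fault, frames (X)
G → fault, frames (X G)
X → hit
E → fault, frames (X G E)
G → hit
R → fault, frames (X G E R)
H → fault, evict X, frames (G E R H)
X → fault, evict G, frames (E R H X)
H → hit
R → hit
E → hit
W → fault, evict E, frames (R H X W)
E → fault, evict R, frames (H X W E)
W → hit
Hits: 6 of 14 references → 6/14 = 0.4286.

0.43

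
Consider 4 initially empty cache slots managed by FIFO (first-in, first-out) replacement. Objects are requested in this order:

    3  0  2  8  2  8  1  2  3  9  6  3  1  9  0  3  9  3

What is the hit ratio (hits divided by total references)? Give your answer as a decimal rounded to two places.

3 -> miss, frames {3}
0 -> miss, frames {3,0}
2 -> miss, frames {3,0,2}
8 -> miss, frames {3,0,2,8}
2 -> hit
8 -> hit
1 -> miss, evict 3, frames {0,2,8,1}
2 -> hit
3 -> miss, evict 0, frames {2,8,1,3}
9 -> miss, evict 2, frames {8,1,3,9}
6 -> miss, evict 8, frames {1,3,9,6}
3 -> hit
1 -> hit
9 -> hit
0 -> miss, evict 1, frames {3,9,6,0}
3 -> hit
9 -> hit
3 -> hit
Hits: 9 of 18 references → 9/18 = 0.5000.

0.50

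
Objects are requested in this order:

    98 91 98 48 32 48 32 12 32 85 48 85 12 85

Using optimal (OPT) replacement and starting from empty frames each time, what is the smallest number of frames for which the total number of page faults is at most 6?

3

f=1: 14 faults
f=2: 8 faults
f=3: 6 faults
f=4: 6 faults
f=5: 6 faults
f=6: 6 faults
Smallest f with faults ≤ 6 is 3.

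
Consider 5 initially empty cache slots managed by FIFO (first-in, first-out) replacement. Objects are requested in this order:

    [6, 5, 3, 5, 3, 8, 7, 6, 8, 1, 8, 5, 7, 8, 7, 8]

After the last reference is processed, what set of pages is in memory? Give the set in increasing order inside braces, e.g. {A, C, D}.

{1, 3, 5, 7, 8}

6 -> miss, frames {6}
5 -> miss, frames {6,5}
3 -> miss, frames {6,5,3}
5 -> hit
3 -> hit
8 -> miss, frames {6,5,3,8}
7 -> miss, frames {6,5,3,8,7}
6 -> hit
8 -> hit
1 -> miss, evict 6, frames {5,3,8,7,1}
8 -> hit
5 -> hit
7 -> hit
8 -> hit
7 -> hit
8 -> hit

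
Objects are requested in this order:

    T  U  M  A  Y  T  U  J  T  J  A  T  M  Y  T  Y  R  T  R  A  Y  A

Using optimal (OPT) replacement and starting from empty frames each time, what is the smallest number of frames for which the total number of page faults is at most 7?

f=1: 22 faults
f=2: 13 faults
f=3: 10 faults
f=4: 8 faults
f=5: 7 faults
f=6: 7 faults
f=7: 7 faults
Smallest f with faults ≤ 7 is 5.

5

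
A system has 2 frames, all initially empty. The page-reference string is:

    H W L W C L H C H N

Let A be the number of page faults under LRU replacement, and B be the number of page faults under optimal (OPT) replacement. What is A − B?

Under LRU: F F F . F F F F . F → 8 faults.
Under OPT: F F F . F . F . . F → 6 faults.
A − B = 8 − 6 = 2.

2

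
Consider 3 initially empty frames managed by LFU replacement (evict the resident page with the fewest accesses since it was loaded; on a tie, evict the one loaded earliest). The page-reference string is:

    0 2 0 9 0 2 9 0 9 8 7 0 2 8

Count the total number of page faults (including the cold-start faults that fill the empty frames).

7

0 -> miss, frames {0}
2 -> miss, frames {0,2}
0 -> hit
9 -> miss, frames {0,2,9}
0 -> hit
2 -> hit
9 -> hit
0 -> hit
9 -> hit
8 -> miss, evict 2, frames {0,9,8}
7 -> miss, evict 8, frames {0,9,7}
0 -> hit
2 -> miss, evict 7, frames {0,9,2}
8 -> miss, evict 2, frames {0,9,8}
Page faults: 7.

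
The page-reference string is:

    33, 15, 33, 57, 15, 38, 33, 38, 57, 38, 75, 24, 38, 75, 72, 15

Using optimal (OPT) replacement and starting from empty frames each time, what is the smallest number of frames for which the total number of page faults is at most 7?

f=1: 16 faults
f=2: 11 faults
f=3: 8 faults
f=4: 7 faults
f=5: 7 faults
f=6: 7 faults
f=7: 7 faults
Smallest f with faults ≤ 7 is 4.

4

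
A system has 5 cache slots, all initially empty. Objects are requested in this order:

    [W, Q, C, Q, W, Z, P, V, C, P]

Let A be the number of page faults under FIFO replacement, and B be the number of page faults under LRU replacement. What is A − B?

Under FIFO: F F F . . F F F . . → 6 faults.
Under LRU: F F F . . F F F F . → 7 faults.
A − B = 6 − 7 = -1.

-1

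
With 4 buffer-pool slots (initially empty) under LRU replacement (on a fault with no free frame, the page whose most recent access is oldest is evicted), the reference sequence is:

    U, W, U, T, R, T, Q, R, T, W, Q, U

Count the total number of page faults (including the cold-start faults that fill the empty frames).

7

U → fault, frames {U}
W → fault, frames {U,W}
U → hit
T → fault, frames {W,U,T}
R → fault, frames {W,U,T,R}
T → hit
Q → fault, evict W, frames {U,R,T,Q}
R → hit
T → hit
W → fault, evict U, frames {Q,R,T,W}
Q → hit
U → fault, evict R, frames {T,W,Q,U}
Page faults: 7.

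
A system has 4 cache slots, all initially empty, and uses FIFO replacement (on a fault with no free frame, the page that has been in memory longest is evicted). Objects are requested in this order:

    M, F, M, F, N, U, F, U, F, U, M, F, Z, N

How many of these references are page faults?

5

M -> miss, frames [M]
F -> miss, frames [M, F]
M -> hit
F -> hit
N -> miss, frames [M, F, N]
U -> miss, frames [M, F, N, U]
F -> hit
U -> hit
F -> hit
U -> hit
M -> hit
F -> hit
Z -> miss, evict M, frames [F, N, U, Z]
N -> hit
Page faults: 5.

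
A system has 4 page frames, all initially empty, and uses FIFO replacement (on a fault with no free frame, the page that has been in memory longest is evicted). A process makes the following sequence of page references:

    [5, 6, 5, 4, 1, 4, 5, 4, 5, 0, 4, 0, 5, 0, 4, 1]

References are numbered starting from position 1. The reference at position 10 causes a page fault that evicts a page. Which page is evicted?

5

pos 1: 5: miss, frames {5}
pos 2: 6: miss, frames {5,6}
pos 3: 5: hit
pos 4: 4: miss, frames {5,6,4}
pos 5: 1: miss, frames {5,6,4,1}
pos 6: 4: hit
pos 7: 5: hit
pos 8: 4: hit
pos 9: 5: hit
pos 10: 0: miss, evict 5, frames {6,4,1,0}
At position 10, page 5 is evicted.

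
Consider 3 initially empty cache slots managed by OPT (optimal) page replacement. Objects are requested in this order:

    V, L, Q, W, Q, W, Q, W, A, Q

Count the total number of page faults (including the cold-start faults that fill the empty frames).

V -> fault, frames {V}
L -> fault, frames {V,L}
Q -> fault, frames {V,L,Q}
W -> fault, evict L, frames {V,Q,W}
Q -> hit
W -> hit
Q -> hit
W -> hit
A -> fault, evict W, frames {V,Q,A}
Q -> hit
Page faults: 5.

5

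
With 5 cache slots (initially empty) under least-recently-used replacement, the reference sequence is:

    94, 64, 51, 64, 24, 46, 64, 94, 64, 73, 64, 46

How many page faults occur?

94 -> fault, frames (94)
64 -> fault, frames (94 64)
51 -> fault, frames (94 64 51)
64 -> hit
24 -> fault, frames (94 51 64 24)
46 -> fault, frames (94 51 64 24 46)
64 -> hit
94 -> hit
64 -> hit
73 -> fault, evict 51, frames (24 46 94 64 73)
64 -> hit
46 -> hit
Page faults: 6.

6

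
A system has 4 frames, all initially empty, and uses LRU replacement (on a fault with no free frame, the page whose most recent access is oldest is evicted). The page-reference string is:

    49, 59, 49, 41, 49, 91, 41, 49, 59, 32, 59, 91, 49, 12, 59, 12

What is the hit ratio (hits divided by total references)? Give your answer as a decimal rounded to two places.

49 -> miss, frames (49)
59 -> miss, frames (49 59)
49 -> hit
41 -> miss, frames (59 49 41)
49 -> hit
91 -> miss, frames (59 41 49 91)
41 -> hit
49 -> hit
59 -> hit
32 -> miss, evict 91, frames (41 49 59 32)
59 -> hit
91 -> miss, evict 41, frames (49 32 59 91)
49 -> hit
12 -> miss, evict 32, frames (59 91 49 12)
59 -> hit
12 -> hit
Hits: 9 of 16 references → 9/16 = 0.5625.

0.56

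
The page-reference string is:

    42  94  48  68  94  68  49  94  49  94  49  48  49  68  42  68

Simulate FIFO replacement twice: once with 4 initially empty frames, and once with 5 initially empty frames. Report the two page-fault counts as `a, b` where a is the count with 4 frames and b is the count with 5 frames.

4 frames: F F F F . . F . . . . . . . F . → 6 faults.
5 frames: F F F F . . F . . . . . . . . . → 5 faults.
5 < 6: adding a frame reduced faults, as is typical.

6, 5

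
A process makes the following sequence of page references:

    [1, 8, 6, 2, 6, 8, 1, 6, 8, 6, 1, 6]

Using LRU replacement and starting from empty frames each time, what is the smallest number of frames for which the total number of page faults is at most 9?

f=1: 12 faults
f=2: 9 faults
f=3: 5 faults
f=4: 4 faults
Smallest f with faults ≤ 9 is 2.

2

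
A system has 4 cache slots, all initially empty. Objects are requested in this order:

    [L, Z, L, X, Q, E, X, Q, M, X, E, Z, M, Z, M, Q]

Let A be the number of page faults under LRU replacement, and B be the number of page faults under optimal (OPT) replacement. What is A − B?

Under LRU: F F . F F F . . F . . F . . . F → 8 faults.
Under OPT: F F . F F F . . F . . . . . . F → 7 faults.
A − B = 8 − 7 = 1.

1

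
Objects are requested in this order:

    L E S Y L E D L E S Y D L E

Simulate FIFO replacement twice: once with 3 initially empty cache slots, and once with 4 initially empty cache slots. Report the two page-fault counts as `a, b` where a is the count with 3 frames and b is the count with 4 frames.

11, 12

3 frames: F F F F F F F . . F F . F F → 11 faults.
4 frames: F F F F . . F F F F F F F F → 12 faults.
12 > 11: adding a frame increased faults — Belady's anomaly.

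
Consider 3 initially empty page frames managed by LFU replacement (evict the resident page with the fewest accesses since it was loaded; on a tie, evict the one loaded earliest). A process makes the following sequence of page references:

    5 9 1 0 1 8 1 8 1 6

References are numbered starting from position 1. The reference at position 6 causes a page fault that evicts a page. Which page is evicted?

pos 1: 5 → fault, frames (5)
pos 2: 9 → fault, frames (5 9)
pos 3: 1 → fault, frames (5 9 1)
pos 4: 0 → fault, evict 5, frames (9 1 0)
pos 5: 1 → hit
pos 6: 8 → fault, evict 9, frames (1 0 8)
At position 6, page 9 is evicted.

9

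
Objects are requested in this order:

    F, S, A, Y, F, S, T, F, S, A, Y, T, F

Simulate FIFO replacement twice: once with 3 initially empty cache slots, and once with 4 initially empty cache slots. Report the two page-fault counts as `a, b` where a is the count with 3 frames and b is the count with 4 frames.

10, 11

3 frames: F F F F F F F . . F F . F → 10 faults.
4 frames: F F F F . . F F F F F F F → 11 faults.
11 > 10: adding a frame increased faults — Belady's anomaly.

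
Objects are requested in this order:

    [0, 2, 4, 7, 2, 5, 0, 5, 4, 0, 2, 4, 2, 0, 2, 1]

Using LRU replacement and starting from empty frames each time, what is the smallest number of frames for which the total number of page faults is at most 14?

2

f=1: 16 faults
f=2: 13 faults
f=3: 9 faults
f=4: 8 faults
f=5: 6 faults
f=6: 6 faults
Smallest f with faults ≤ 14 is 2.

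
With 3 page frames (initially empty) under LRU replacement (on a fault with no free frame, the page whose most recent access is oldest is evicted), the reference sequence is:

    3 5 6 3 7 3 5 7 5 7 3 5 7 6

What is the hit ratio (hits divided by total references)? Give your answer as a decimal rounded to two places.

0.57

3: miss, frames {3}
5: miss, frames {3,5}
6: miss, frames {3,5,6}
3: hit
7: miss, evict 5, frames {6,3,7}
3: hit
5: miss, evict 6, frames {7,3,5}
7: hit
5: hit
7: hit
3: hit
5: hit
7: hit
6: miss, evict 3, frames {5,7,6}
Hits: 8 of 14 references → 8/14 = 0.5714.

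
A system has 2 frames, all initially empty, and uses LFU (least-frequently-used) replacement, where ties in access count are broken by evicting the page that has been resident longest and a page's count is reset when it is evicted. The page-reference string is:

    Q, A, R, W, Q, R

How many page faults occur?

Q: fault, frames (Q)
A: fault, frames (Q A)
R: fault, evict Q, frames (A R)
W: fault, evict A, frames (R W)
Q: fault, evict R, frames (W Q)
R: fault, evict W, frames (Q R)
Page faults: 6.

6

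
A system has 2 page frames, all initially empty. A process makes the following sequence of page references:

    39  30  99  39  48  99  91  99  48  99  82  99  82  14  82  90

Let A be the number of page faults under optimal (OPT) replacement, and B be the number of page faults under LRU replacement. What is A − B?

-2

Under OPT: F F F . F . F . F . F . . F . F → 9 faults.
Under LRU: F F F F F F F . F . F . . F . F → 11 faults.
A − B = 9 − 11 = -2.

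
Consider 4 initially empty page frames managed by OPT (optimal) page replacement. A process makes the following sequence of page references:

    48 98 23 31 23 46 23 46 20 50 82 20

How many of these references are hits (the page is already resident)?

48 → fault, frames [48]
98 → fault, frames [48, 98]
23 → fault, frames [48, 98, 23]
31 → fault, frames [48, 98, 23, 31]
23 → hit
46 → fault, evict 31, frames [48, 98, 23, 46]
23 → hit
46 → hit
20 → fault, evict 46, frames [48, 98, 23, 20]
50 → fault, evict 23, frames [48, 98, 20, 50]
82 → fault, evict 50, frames [48, 98, 20, 82]
20 → hit
Hits: 4.

4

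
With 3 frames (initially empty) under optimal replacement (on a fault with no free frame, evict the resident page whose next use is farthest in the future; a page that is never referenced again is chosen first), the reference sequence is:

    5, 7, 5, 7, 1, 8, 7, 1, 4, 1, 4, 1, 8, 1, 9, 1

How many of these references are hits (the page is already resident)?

5: fault, frames (5)
7: fault, frames (5 7)
5: hit
7: hit
1: fault, frames (5 7 1)
8: fault, evict 5, frames (7 1 8)
7: hit
1: hit
4: fault, evict 7, frames (1 8 4)
1: hit
4: hit
1: hit
8: hit
1: hit
9: fault, evict 4, frames (1 8 9)
1: hit
Hits: 10.

10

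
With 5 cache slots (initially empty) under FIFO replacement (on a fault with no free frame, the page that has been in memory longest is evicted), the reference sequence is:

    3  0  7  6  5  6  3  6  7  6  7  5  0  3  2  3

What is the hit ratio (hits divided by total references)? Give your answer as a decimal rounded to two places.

0.56

3: fault, frames (3)
0: fault, frames (3 0)
7: fault, frames (3 0 7)
6: fault, frames (3 0 7 6)
5: fault, frames (3 0 7 6 5)
6: hit
3: hit
6: hit
7: hit
6: hit
7: hit
5: hit
0: hit
3: hit
2: fault, evict 3, frames (0 7 6 5 2)
3: fault, evict 0, frames (7 6 5 2 3)
Hits: 9 of 16 references → 9/16 = 0.5625.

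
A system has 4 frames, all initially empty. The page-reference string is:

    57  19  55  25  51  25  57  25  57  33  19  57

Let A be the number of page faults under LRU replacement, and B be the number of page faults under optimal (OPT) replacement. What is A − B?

2

Under LRU: F F F F F . F . . F F . → 8 faults.
Under OPT: F F F F F . . . . F . . → 6 faults.
A − B = 8 − 6 = 2.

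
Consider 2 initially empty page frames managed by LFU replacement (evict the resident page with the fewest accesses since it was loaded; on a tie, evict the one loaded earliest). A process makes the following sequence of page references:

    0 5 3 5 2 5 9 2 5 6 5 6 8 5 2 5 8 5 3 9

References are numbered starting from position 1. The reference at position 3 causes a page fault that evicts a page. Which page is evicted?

0

pos 1: 0 → miss, frames {0}
pos 2: 5 → miss, frames {0,5}
pos 3: 3 → miss, evict 0, frames {5,3}
At position 3, page 0 is evicted.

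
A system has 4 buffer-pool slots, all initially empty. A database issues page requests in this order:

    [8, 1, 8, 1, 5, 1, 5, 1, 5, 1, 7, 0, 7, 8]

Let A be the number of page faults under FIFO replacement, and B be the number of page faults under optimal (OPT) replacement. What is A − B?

1

Under FIFO: F F . . F . . . . . F F . F → 6 faults.
Under OPT: F F . . F . . . . . F F . . → 5 faults.
A − B = 6 − 5 = 1.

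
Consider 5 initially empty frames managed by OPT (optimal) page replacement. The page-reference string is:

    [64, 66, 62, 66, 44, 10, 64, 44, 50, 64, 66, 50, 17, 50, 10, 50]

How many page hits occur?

64 -> fault, frames {64}
66 -> fault, frames {64,66}
62 -> fault, frames {64,66,62}
66 -> hit
44 -> fault, frames {64,66,62,44}
10 -> fault, frames {64,66,62,44,10}
64 -> hit
44 -> hit
50 -> fault, evict 44, frames {64,66,62,10,50}
64 -> hit
66 -> hit
50 -> hit
17 -> fault, evict 62, frames {64,66,10,50,17}
50 -> hit
10 -> hit
50 -> hit
Hits: 9.

9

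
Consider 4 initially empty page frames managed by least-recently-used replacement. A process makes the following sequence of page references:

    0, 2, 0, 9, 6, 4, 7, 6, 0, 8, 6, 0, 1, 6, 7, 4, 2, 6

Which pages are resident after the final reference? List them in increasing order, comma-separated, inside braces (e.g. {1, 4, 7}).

0 -> fault, frames (0)
2 -> fault, frames (0 2)
0 -> hit
9 -> fault, frames (2 0 9)
6 -> fault, frames (2 0 9 6)
4 -> fault, evict 2, frames (0 9 6 4)
7 -> fault, evict 0, frames (9 6 4 7)
6 -> hit
0 -> fault, evict 9, frames (4 7 6 0)
8 -> fault, evict 4, frames (7 6 0 8)
6 -> hit
0 -> hit
1 -> fault, evict 7, frames (8 6 0 1)
6 -> hit
7 -> fault, evict 8, frames (0 1 6 7)
4 -> fault, evict 0, frames (1 6 7 4)
2 -> fault, evict 1, frames (6 7 4 2)
6 -> hit

{2, 4, 6, 7}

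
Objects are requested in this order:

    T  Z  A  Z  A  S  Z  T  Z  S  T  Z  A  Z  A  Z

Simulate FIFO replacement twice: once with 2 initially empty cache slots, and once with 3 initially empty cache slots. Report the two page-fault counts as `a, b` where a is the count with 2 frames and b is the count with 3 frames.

9, 7

2 frames: F F F . . F F F . F . F F . . . → 9 faults.
3 frames: F F F . . F . F F . . . F . . . → 7 faults.
7 < 9: adding a frame reduced faults, as is typical.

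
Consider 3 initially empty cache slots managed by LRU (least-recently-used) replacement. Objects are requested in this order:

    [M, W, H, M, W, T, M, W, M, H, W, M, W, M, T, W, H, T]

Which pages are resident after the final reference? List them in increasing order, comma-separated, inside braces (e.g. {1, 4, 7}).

{H, T, W}

M → miss, frames [M]
W → miss, frames [M, W]
H → miss, frames [M, W, H]
M → hit
W → hit
T → miss, evict H, frames [M, W, T]
M → hit
W → hit
M → hit
H → miss, evict T, frames [W, M, H]
W → hit
M → hit
W → hit
M → hit
T → miss, evict H, frames [W, M, T]
W → hit
H → miss, evict M, frames [T, W, H]
T → hit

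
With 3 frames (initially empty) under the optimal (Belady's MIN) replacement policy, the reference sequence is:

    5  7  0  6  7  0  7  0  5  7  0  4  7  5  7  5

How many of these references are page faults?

5 -> miss, frames {5}
7 -> miss, frames {5,7}
0 -> miss, frames {5,7,0}
6 -> miss, evict 5, frames {7,0,6}
7 -> hit
0 -> hit
7 -> hit
0 -> hit
5 -> miss, evict 6, frames {7,0,5}
7 -> hit
0 -> hit
4 -> miss, evict 0, frames {7,5,4}
7 -> hit
5 -> hit
7 -> hit
5 -> hit
Page faults: 6.

6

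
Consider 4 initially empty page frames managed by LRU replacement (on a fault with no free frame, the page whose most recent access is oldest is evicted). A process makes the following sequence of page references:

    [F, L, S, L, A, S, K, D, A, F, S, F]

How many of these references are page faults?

F: fault, frames [F]
L: fault, frames [F, L]
S: fault, frames [F, L, S]
L: hit
A: fault, frames [F, S, L, A]
S: hit
K: fault, evict F, frames [L, A, S, K]
D: fault, evict L, frames [A, S, K, D]
A: hit
F: fault, evict S, frames [K, D, A, F]
S: fault, evict K, frames [D, A, F, S]
F: hit
Page faults: 8.

8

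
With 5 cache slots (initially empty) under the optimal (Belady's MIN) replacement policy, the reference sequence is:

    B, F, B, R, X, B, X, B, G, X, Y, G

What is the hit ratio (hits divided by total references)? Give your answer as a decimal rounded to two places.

B: miss, frames [B]
F: miss, frames [B, F]
B: hit
R: miss, frames [B, F, R]
X: miss, frames [B, F, R, X]
B: hit
X: hit
B: hit
G: miss, frames [B, F, R, X, G]
X: hit
Y: miss, evict X, frames [B, F, R, G, Y]
G: hit
Hits: 6 of 12 references → 6/12 = 0.5000.

0.50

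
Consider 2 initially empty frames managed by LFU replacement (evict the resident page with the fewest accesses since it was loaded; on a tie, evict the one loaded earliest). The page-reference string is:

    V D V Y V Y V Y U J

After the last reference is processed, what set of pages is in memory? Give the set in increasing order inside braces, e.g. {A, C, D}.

V: miss, frames (V)
D: miss, frames (V D)
V: hit
Y: miss, evict D, frames (V Y)
V: hit
Y: hit
V: hit
Y: hit
U: miss, evict Y, frames (V U)
J: miss, evict U, frames (V J)

{J, V}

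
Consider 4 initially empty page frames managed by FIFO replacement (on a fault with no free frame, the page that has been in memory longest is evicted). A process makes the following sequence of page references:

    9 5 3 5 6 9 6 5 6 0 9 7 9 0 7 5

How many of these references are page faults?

8

9 -> fault, frames [9]
5 -> fault, frames [9, 5]
3 -> fault, frames [9, 5, 3]
5 -> hit
6 -> fault, frames [9, 5, 3, 6]
9 -> hit
6 -> hit
5 -> hit
6 -> hit
0 -> fault, evict 9, frames [5, 3, 6, 0]
9 -> fault, evict 5, frames [3, 6, 0, 9]
7 -> fault, evict 3, frames [6, 0, 9, 7]
9 -> hit
0 -> hit
7 -> hit
5 -> fault, evict 6, frames [0, 9, 7, 5]
Page faults: 8.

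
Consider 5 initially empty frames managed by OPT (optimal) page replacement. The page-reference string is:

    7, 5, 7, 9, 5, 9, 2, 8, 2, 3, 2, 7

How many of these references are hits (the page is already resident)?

7 -> miss, frames (7)
5 -> miss, frames (7 5)
7 -> hit
9 -> miss, frames (7 5 9)
5 -> hit
9 -> hit
2 -> miss, frames (7 5 9 2)
8 -> miss, frames (7 5 9 2 8)
2 -> hit
3 -> miss, evict 8, frames (7 5 9 2 3)
2 -> hit
7 -> hit
Hits: 6.

6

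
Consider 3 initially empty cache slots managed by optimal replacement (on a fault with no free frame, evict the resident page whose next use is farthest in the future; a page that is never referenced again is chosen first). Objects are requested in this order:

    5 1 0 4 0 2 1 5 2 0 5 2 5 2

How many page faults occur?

6

5 -> miss, frames {5}
1 -> miss, frames {5,1}
0 -> miss, frames {5,1,0}
4 -> miss, evict 5, frames {1,0,4}
0 -> hit
2 -> miss, evict 4, frames {1,0,2}
1 -> hit
5 -> miss, evict 1, frames {0,2,5}
2 -> hit
0 -> hit
5 -> hit
2 -> hit
5 -> hit
2 -> hit
Page faults: 6.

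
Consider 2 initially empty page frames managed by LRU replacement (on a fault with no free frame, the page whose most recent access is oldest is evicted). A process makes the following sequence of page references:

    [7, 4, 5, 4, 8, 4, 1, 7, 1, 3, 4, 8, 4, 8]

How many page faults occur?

7: fault, frames {7}
4: fault, frames {7,4}
5: fault, evict 7, frames {4,5}
4: hit
8: fault, evict 5, frames {4,8}
4: hit
1: fault, evict 8, frames {4,1}
7: fault, evict 4, frames {1,7}
1: hit
3: fault, evict 7, frames {1,3}
4: fault, evict 1, frames {3,4}
8: fault, evict 3, frames {4,8}
4: hit
8: hit
Page faults: 9.

9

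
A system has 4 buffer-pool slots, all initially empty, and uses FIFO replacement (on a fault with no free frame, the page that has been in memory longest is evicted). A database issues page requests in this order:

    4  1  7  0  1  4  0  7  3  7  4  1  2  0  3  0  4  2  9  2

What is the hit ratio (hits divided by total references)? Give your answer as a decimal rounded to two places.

4 → fault, frames {4}
1 → fault, frames {4,1}
7 → fault, frames {4,1,7}
0 → fault, frames {4,1,7,0}
1 → hit
4 → hit
0 → hit
7 → hit
3 → fault, evict 4, frames {1,7,0,3}
7 → hit
4 → fault, evict 1, frames {7,0,3,4}
1 → fault, evict 7, frames {0,3,4,1}
2 → fault, evict 0, frames {3,4,1,2}
0 → fault, evict 3, frames {4,1,2,0}
3 → fault, evict 4, frames {1,2,0,3}
0 → hit
4 → fault, evict 1, frames {2,0,3,4}
2 → hit
9 → fault, evict 2, frames {0,3,4,9}
2 → fault, evict 0, frames {3,4,9,2}
Hits: 7 of 20 references → 7/20 = 0.3500.

0.35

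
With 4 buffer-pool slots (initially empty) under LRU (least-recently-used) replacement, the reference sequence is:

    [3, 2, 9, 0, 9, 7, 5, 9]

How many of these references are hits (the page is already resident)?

3 → fault, frames (3)
2 → fault, frames (3 2)
9 → fault, frames (3 2 9)
0 → fault, frames (3 2 9 0)
9 → hit
7 → fault, evict 3, frames (2 0 9 7)
5 → fault, evict 2, frames (0 9 7 5)
9 → hit
Hits: 2.

2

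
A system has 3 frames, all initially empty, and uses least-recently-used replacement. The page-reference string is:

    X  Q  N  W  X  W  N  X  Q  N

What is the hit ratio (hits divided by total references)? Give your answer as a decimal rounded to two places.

X → fault, frames {X}
Q → fault, frames {X,Q}
N → fault, frames {X,Q,N}
W → fault, evict X, frames {Q,N,W}
X → fault, evict Q, frames {N,W,X}
W → hit
N → hit
X → hit
Q → fault, evict W, frames {N,X,Q}
N → hit
Hits: 4 of 10 references → 4/10 = 0.4000.

0.40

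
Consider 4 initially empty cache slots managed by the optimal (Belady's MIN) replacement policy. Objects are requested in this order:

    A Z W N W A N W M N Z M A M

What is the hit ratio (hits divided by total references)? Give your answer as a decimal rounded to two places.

0.64

A → fault, frames [A]
Z → fault, frames [A, Z]
W → fault, frames [A, Z, W]
N → fault, frames [A, Z, W, N]
W → hit
A → hit
N → hit
W → hit
M → fault, evict W, frames [A, Z, N, M]
N → hit
Z → hit
M → hit
A → hit
M → hit
Hits: 9 of 14 references → 9/14 = 0.6429.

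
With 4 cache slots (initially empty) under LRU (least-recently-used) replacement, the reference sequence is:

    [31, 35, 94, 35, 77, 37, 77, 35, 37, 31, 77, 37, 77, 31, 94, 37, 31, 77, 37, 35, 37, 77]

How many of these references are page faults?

31 -> fault, frames [31]
35 -> fault, frames [31, 35]
94 -> fault, frames [31, 35, 94]
35 -> hit
77 -> fault, frames [31, 94, 35, 77]
37 -> fault, evict 31, frames [94, 35, 77, 37]
77 -> hit
35 -> hit
37 -> hit
31 -> fault, evict 94, frames [77, 35, 37, 31]
77 -> hit
37 -> hit
77 -> hit
31 -> hit
94 -> fault, evict 35, frames [37, 77, 31, 94]
37 -> hit
31 -> hit
77 -> hit
37 -> hit
35 -> fault, evict 94, frames [31, 77, 37, 35]
37 -> hit
77 -> hit
Page faults: 8.

8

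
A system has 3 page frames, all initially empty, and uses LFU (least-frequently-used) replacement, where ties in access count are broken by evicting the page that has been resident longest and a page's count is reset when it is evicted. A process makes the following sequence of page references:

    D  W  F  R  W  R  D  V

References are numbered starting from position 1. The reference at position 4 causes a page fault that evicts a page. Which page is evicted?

D

pos 1: D -> miss, frames {D}
pos 2: W -> miss, frames {D,W}
pos 3: F -> miss, frames {D,W,F}
pos 4: R -> miss, evict D, frames {W,F,R}
At position 4, page D is evicted.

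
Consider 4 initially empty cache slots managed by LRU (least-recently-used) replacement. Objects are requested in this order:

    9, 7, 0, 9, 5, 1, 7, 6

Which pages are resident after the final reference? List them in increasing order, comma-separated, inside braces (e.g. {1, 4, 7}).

{1, 5, 6, 7}

9 → miss, frames [9]
7 → miss, frames [9, 7]
0 → miss, frames [9, 7, 0]
9 → hit
5 → miss, frames [7, 0, 9, 5]
1 → miss, evict 7, frames [0, 9, 5, 1]
7 → miss, evict 0, frames [9, 5, 1, 7]
6 → miss, evict 9, frames [5, 1, 7, 6]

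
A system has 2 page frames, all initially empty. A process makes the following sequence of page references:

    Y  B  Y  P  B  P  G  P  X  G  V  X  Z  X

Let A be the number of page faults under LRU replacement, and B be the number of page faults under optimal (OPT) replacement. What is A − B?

Under LRU: F F . F F . F . F F F F F . → 10 faults.
Under OPT: F F . F . . F . F . F . F . → 7 faults.
A − B = 10 − 7 = 3.

3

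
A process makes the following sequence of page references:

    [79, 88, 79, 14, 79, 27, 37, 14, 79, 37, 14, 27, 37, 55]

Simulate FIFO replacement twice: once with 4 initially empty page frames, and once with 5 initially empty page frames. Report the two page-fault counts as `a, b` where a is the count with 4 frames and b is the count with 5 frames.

4 frames: F F . F . F F . F . . . . F → 7 faults.
5 frames: F F . F . F F . . . . . . F → 6 faults.
6 < 7: adding a frame reduced faults, as is typical.

7, 6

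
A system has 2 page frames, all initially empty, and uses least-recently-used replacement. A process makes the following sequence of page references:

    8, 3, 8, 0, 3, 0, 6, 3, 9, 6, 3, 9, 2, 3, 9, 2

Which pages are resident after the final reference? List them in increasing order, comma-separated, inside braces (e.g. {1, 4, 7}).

8: fault, frames [8]
3: fault, frames [8, 3]
8: hit
0: fault, evict 3, frames [8, 0]
3: fault, evict 8, frames [0, 3]
0: hit
6: fault, evict 3, frames [0, 6]
3: fault, evict 0, frames [6, 3]
9: fault, evict 6, frames [3, 9]
6: fault, evict 3, frames [9, 6]
3: fault, evict 9, frames [6, 3]
9: fault, evict 6, frames [3, 9]
2: fault, evict 3, frames [9, 2]
3: fault, evict 9, frames [2, 3]
9: fault, evict 2, frames [3, 9]
2: fault, evict 3, frames [9, 2]

{2, 9}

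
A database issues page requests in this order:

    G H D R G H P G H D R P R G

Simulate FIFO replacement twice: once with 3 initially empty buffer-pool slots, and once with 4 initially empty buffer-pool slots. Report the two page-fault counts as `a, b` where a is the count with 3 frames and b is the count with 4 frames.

3 frames: F F F F F F F . . F F . . F → 10 faults.
4 frames: F F F F . . F F F F F F . F → 11 faults.
11 > 10: adding a frame increased faults — Belady's anomaly.

10, 11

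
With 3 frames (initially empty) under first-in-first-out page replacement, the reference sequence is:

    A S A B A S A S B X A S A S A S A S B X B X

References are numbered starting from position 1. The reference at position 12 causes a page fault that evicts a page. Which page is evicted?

pos 1: A → fault, frames [A]
pos 2: S → fault, frames [A, S]
pos 3: A → hit
pos 4: B → fault, frames [A, S, B]
pos 5: A → hit
pos 6: S → hit
pos 7: A → hit
pos 8: S → hit
pos 9: B → hit
pos 10: X → fault, evict A, frames [S, B, X]
pos 11: A → fault, evict S, frames [B, X, A]
pos 12: S → fault, evict B, frames [X, A, S]
At position 12, page B is evicted.

B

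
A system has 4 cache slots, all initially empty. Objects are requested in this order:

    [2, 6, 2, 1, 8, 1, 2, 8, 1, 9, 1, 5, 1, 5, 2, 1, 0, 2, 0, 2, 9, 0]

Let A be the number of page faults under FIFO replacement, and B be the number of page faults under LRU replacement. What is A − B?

1

Under FIFO: F F . F F . . . . F . F . . F F F . . . F . → 10 faults.
Under LRU: F F . F F . . . . F . F . . F . F . . . F . → 9 faults.
A − B = 10 − 9 = 1.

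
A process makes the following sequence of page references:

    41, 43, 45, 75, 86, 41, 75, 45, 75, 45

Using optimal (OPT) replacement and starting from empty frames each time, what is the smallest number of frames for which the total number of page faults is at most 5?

f=1: 10 faults
f=2: 7 faults
f=3: 6 faults
f=4: 5 faults
f=5: 5 faults
Smallest f with faults ≤ 5 is 4.

4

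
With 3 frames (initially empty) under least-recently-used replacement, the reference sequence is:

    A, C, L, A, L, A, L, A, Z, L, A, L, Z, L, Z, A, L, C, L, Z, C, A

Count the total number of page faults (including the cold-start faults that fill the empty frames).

A: fault, frames {A}
C: fault, frames {A,C}
L: fault, frames {A,C,L}
A: hit
L: hit
A: hit
L: hit
A: hit
Z: fault, evict C, frames {L,A,Z}
L: hit
A: hit
L: hit
Z: hit
L: hit
Z: hit
A: hit
L: hit
C: fault, evict Z, frames {A,L,C}
L: hit
Z: fault, evict A, frames {C,L,Z}
C: hit
A: fault, evict L, frames {Z,C,A}
Page faults: 7.

7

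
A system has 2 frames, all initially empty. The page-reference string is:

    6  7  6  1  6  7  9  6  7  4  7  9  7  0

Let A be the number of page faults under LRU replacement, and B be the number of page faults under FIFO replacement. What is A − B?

-2

Under LRU: F F . F . F F F F F . F . F → 10 faults.
Under FIFO: F F . F F F F F F F . F F F → 12 faults.
A − B = 10 − 12 = -2.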